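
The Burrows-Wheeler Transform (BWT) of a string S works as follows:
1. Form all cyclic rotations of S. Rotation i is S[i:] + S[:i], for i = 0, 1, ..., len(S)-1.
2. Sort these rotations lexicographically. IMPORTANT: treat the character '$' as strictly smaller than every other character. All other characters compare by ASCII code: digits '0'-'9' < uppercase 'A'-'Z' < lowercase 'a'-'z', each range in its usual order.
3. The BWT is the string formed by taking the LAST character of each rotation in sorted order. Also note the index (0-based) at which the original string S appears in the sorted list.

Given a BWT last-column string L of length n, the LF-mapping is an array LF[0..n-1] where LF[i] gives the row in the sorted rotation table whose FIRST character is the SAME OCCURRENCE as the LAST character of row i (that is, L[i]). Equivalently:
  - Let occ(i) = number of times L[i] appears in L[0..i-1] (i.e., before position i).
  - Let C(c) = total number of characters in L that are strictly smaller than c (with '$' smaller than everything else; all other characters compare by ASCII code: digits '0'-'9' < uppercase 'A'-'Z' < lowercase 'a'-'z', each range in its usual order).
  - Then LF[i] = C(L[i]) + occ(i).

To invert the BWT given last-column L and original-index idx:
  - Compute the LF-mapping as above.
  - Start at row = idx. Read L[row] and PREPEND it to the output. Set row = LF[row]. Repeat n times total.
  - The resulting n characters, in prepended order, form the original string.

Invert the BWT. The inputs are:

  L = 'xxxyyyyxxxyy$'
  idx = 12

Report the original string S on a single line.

Answer: yyyxyxyxyxxx$

Derivation:
LF mapping: 1 2 3 7 8 9 10 4 5 6 11 12 0
Walk LF starting at row 12, prepending L[row]:
  step 1: row=12, L[12]='$', prepend. Next row=LF[12]=0
  step 2: row=0, L[0]='x', prepend. Next row=LF[0]=1
  step 3: row=1, L[1]='x', prepend. Next row=LF[1]=2
  step 4: row=2, L[2]='x', prepend. Next row=LF[2]=3
  step 5: row=3, L[3]='y', prepend. Next row=LF[3]=7
  step 6: row=7, L[7]='x', prepend. Next row=LF[7]=4
  step 7: row=4, L[4]='y', prepend. Next row=LF[4]=8
  step 8: row=8, L[8]='x', prepend. Next row=LF[8]=5
  step 9: row=5, L[5]='y', prepend. Next row=LF[5]=9
  step 10: row=9, L[9]='x', prepend. Next row=LF[9]=6
  step 11: row=6, L[6]='y', prepend. Next row=LF[6]=10
  step 12: row=10, L[10]='y', prepend. Next row=LF[10]=11
  step 13: row=11, L[11]='y', prepend. Next row=LF[11]=12
Reversed output: yyyxyxyxyxxx$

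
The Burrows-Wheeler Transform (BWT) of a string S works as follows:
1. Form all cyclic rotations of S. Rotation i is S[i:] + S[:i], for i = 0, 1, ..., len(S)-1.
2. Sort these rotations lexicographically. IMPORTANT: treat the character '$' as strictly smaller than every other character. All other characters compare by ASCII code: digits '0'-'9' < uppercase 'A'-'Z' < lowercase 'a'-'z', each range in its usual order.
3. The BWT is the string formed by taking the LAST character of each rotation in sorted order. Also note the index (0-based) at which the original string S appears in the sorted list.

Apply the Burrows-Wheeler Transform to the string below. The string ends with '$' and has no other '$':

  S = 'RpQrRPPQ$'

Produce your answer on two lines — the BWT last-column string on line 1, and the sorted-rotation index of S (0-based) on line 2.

Answer: QRPPpr$RQ
6

Derivation:
All 9 rotations (rotation i = S[i:]+S[:i]):
  rot[0] = RpQrRPPQ$
  rot[1] = pQrRPPQ$R
  rot[2] = QrRPPQ$Rp
  rot[3] = rRPPQ$RpQ
  rot[4] = RPPQ$RpQr
  rot[5] = PPQ$RpQrR
  rot[6] = PQ$RpQrRP
  rot[7] = Q$RpQrRPP
  rot[8] = $RpQrRPPQ
Sorted (with $ < everything):
  sorted[0] = $RpQrRPPQ  (last char: 'Q')
  sorted[1] = PPQ$RpQrR  (last char: 'R')
  sorted[2] = PQ$RpQrRP  (last char: 'P')
  sorted[3] = Q$RpQrRPP  (last char: 'P')
  sorted[4] = QrRPPQ$Rp  (last char: 'p')
  sorted[5] = RPPQ$RpQr  (last char: 'r')
  sorted[6] = RpQrRPPQ$  (last char: '$')
  sorted[7] = pQrRPPQ$R  (last char: 'R')
  sorted[8] = rRPPQ$RpQ  (last char: 'Q')
Last column: QRPPpr$RQ
Original string S is at sorted index 6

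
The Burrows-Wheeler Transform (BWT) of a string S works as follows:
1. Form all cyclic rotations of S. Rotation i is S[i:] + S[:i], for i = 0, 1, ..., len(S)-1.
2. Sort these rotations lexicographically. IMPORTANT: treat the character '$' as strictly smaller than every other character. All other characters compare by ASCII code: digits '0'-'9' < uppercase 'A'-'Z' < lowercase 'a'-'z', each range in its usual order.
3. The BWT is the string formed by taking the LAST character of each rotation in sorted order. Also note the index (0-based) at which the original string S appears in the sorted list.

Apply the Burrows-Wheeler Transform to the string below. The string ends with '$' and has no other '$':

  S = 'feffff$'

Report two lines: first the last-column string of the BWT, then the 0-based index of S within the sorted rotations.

Answer: fff$ffe
3

Derivation:
All 7 rotations (rotation i = S[i:]+S[:i]):
  rot[0] = feffff$
  rot[1] = effff$f
  rot[2] = ffff$fe
  rot[3] = fff$fef
  rot[4] = ff$feff
  rot[5] = f$fefff
  rot[6] = $feffff
Sorted (with $ < everything):
  sorted[0] = $feffff  (last char: 'f')
  sorted[1] = effff$f  (last char: 'f')
  sorted[2] = f$fefff  (last char: 'f')
  sorted[3] = feffff$  (last char: '$')
  sorted[4] = ff$feff  (last char: 'f')
  sorted[5] = fff$fef  (last char: 'f')
  sorted[6] = ffff$fe  (last char: 'e')
Last column: fff$ffe
Original string S is at sorted index 3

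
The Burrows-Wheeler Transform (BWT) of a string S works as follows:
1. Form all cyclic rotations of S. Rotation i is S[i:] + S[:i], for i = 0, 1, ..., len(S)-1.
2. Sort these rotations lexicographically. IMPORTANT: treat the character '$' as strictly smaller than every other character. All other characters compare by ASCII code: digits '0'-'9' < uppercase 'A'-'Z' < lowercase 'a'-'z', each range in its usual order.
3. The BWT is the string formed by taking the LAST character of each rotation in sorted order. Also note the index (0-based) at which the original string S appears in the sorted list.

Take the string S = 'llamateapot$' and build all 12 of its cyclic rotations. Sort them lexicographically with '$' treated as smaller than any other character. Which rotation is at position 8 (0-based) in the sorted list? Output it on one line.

All 12 rotations (rotation i = S[i:]+S[:i]):
  rot[0] = llamateapot$
  rot[1] = lamateapot$l
  rot[2] = amateapot$ll
  rot[3] = mateapot$lla
  rot[4] = ateapot$llam
  rot[5] = teapot$llama
  rot[6] = eapot$llamat
  rot[7] = apot$llamate
  rot[8] = pot$llamatea
  rot[9] = ot$llamateap
  rot[10] = t$llamateapo
  rot[11] = $llamateapot
Sorted (with $ < everything):
  sorted[0] = $llamateapot
  sorted[1] = amateapot$ll
  sorted[2] = apot$llamate
  sorted[3] = ateapot$llam
  sorted[4] = eapot$llamat
  sorted[5] = lamateapot$l
  sorted[6] = llamateapot$
  sorted[7] = mateapot$lla
  sorted[8] = ot$llamateap
  sorted[9] = pot$llamatea
  sorted[10] = t$llamateapo
  sorted[11] = teapot$llama
sorted[8] = ot$llamateap

Answer: ot$llamateap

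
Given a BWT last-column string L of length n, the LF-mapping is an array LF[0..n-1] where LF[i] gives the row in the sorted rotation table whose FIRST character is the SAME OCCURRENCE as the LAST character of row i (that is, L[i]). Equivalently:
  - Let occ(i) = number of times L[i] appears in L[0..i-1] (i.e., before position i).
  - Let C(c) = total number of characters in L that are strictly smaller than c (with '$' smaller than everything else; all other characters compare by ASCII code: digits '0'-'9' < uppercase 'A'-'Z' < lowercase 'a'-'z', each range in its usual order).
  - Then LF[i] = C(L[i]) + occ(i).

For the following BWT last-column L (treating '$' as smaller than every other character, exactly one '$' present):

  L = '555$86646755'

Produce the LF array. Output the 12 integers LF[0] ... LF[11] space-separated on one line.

Answer: 2 3 4 0 11 7 8 1 9 10 5 6

Derivation:
Char counts: '$':1, '4':1, '5':5, '6':3, '7':1, '8':1
C (first-col start): C('$')=0, C('4')=1, C('5')=2, C('6')=7, C('7')=10, C('8')=11
L[0]='5': occ=0, LF[0]=C('5')+0=2+0=2
L[1]='5': occ=1, LF[1]=C('5')+1=2+1=3
L[2]='5': occ=2, LF[2]=C('5')+2=2+2=4
L[3]='$': occ=0, LF[3]=C('$')+0=0+0=0
L[4]='8': occ=0, LF[4]=C('8')+0=11+0=11
L[5]='6': occ=0, LF[5]=C('6')+0=7+0=7
L[6]='6': occ=1, LF[6]=C('6')+1=7+1=8
L[7]='4': occ=0, LF[7]=C('4')+0=1+0=1
L[8]='6': occ=2, LF[8]=C('6')+2=7+2=9
L[9]='7': occ=0, LF[9]=C('7')+0=10+0=10
L[10]='5': occ=3, LF[10]=C('5')+3=2+3=5
L[11]='5': occ=4, LF[11]=C('5')+4=2+4=6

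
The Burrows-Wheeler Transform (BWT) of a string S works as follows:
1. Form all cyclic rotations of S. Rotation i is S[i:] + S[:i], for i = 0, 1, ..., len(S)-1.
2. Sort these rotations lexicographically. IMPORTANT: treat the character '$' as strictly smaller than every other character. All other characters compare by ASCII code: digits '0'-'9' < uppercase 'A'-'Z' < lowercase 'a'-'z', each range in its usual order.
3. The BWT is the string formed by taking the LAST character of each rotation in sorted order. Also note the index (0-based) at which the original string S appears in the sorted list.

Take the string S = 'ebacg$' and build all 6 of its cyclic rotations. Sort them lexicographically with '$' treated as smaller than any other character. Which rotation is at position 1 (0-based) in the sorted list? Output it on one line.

All 6 rotations (rotation i = S[i:]+S[:i]):
  rot[0] = ebacg$
  rot[1] = bacg$e
  rot[2] = acg$eb
  rot[3] = cg$eba
  rot[4] = g$ebac
  rot[5] = $ebacg
Sorted (with $ < everything):
  sorted[0] = $ebacg
  sorted[1] = acg$eb
  sorted[2] = bacg$e
  sorted[3] = cg$eba
  sorted[4] = ebacg$
  sorted[5] = g$ebac
sorted[1] = acg$eb

Answer: acg$eb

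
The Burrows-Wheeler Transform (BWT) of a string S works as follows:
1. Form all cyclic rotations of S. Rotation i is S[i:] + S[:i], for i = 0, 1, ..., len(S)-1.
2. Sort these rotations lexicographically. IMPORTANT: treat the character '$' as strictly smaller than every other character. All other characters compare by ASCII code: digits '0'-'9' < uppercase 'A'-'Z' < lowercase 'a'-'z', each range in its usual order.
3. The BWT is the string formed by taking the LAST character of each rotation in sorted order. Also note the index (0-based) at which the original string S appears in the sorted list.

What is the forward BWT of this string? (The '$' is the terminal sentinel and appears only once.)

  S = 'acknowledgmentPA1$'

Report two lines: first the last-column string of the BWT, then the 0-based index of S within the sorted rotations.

Answer: 1APt$aelmdcwgkenno
4

Derivation:
All 18 rotations (rotation i = S[i:]+S[:i]):
  rot[0] = acknowledgmentPA1$
  rot[1] = cknowledgmentPA1$a
  rot[2] = knowledgmentPA1$ac
  rot[3] = nowledgmentPA1$ack
  rot[4] = owledgmentPA1$ackn
  rot[5] = wledgmentPA1$ackno
  rot[6] = ledgmentPA1$acknow
  rot[7] = edgmentPA1$acknowl
  rot[8] = dgmentPA1$acknowle
  rot[9] = gmentPA1$acknowled
  rot[10] = mentPA1$acknowledg
  rot[11] = entPA1$acknowledgm
  rot[12] = ntPA1$acknowledgme
  rot[13] = tPA1$acknowledgmen
  rot[14] = PA1$acknowledgment
  rot[15] = A1$acknowledgmentP
  rot[16] = 1$acknowledgmentPA
  rot[17] = $acknowledgmentPA1
Sorted (with $ < everything):
  sorted[0] = $acknowledgmentPA1  (last char: '1')
  sorted[1] = 1$acknowledgmentPA  (last char: 'A')
  sorted[2] = A1$acknowledgmentP  (last char: 'P')
  sorted[3] = PA1$acknowledgment  (last char: 't')
  sorted[4] = acknowledgmentPA1$  (last char: '$')
  sorted[5] = cknowledgmentPA1$a  (last char: 'a')
  sorted[6] = dgmentPA1$acknowle  (last char: 'e')
  sorted[7] = edgmentPA1$acknowl  (last char: 'l')
  sorted[8] = entPA1$acknowledgm  (last char: 'm')
  sorted[9] = gmentPA1$acknowled  (last char: 'd')
  sorted[10] = knowledgmentPA1$ac  (last char: 'c')
  sorted[11] = ledgmentPA1$acknow  (last char: 'w')
  sorted[12] = mentPA1$acknowledg  (last char: 'g')
  sorted[13] = nowledgmentPA1$ack  (last char: 'k')
  sorted[14] = ntPA1$acknowledgme  (last char: 'e')
  sorted[15] = owledgmentPA1$ackn  (last char: 'n')
  sorted[16] = tPA1$acknowledgmen  (last char: 'n')
  sorted[17] = wledgmentPA1$ackno  (last char: 'o')
Last column: 1APt$aelmdcwgkenno
Original string S is at sorted index 4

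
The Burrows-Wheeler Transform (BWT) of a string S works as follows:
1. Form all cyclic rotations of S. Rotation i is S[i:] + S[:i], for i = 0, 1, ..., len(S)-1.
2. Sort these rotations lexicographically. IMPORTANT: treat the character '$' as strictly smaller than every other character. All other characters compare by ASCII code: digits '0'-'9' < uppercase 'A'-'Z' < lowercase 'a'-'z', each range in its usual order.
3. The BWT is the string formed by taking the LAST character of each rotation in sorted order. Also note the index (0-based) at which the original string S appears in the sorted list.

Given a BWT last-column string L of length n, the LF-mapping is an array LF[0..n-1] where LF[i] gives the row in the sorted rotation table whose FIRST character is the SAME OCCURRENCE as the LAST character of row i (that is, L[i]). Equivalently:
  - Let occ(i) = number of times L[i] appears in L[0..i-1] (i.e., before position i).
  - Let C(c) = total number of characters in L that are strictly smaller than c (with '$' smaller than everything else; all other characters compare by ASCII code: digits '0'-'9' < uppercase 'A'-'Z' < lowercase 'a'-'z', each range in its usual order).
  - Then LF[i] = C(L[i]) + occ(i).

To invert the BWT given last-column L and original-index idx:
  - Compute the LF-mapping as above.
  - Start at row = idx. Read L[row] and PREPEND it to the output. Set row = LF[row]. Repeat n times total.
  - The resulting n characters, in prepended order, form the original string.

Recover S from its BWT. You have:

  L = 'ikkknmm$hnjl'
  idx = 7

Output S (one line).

LF mapping: 2 4 5 6 10 8 9 0 1 11 3 7
Walk LF starting at row 7, prepending L[row]:
  step 1: row=7, L[7]='$', prepend. Next row=LF[7]=0
  step 2: row=0, L[0]='i', prepend. Next row=LF[0]=2
  step 3: row=2, L[2]='k', prepend. Next row=LF[2]=5
  step 4: row=5, L[5]='m', prepend. Next row=LF[5]=8
  step 5: row=8, L[8]='h', prepend. Next row=LF[8]=1
  step 6: row=1, L[1]='k', prepend. Next row=LF[1]=4
  step 7: row=4, L[4]='n', prepend. Next row=LF[4]=10
  step 8: row=10, L[10]='j', prepend. Next row=LF[10]=3
  step 9: row=3, L[3]='k', prepend. Next row=LF[3]=6
  step 10: row=6, L[6]='m', prepend. Next row=LF[6]=9
  step 11: row=9, L[9]='n', prepend. Next row=LF[9]=11
  step 12: row=11, L[11]='l', prepend. Next row=LF[11]=7
Reversed output: lnmkjnkhmki$

Answer: lnmkjnkhmki$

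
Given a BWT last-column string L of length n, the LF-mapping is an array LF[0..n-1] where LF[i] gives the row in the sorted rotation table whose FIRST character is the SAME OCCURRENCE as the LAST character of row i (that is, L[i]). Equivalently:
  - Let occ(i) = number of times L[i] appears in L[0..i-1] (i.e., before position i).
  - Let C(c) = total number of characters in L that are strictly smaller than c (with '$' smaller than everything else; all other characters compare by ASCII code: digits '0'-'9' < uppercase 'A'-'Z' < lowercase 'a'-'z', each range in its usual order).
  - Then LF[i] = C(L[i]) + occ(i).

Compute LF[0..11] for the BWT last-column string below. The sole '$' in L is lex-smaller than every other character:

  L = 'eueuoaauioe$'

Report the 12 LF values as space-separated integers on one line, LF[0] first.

Char counts: '$':1, 'a':2, 'e':3, 'i':1, 'o':2, 'u':3
C (first-col start): C('$')=0, C('a')=1, C('e')=3, C('i')=6, C('o')=7, C('u')=9
L[0]='e': occ=0, LF[0]=C('e')+0=3+0=3
L[1]='u': occ=0, LF[1]=C('u')+0=9+0=9
L[2]='e': occ=1, LF[2]=C('e')+1=3+1=4
L[3]='u': occ=1, LF[3]=C('u')+1=9+1=10
L[4]='o': occ=0, LF[4]=C('o')+0=7+0=7
L[5]='a': occ=0, LF[5]=C('a')+0=1+0=1
L[6]='a': occ=1, LF[6]=C('a')+1=1+1=2
L[7]='u': occ=2, LF[7]=C('u')+2=9+2=11
L[8]='i': occ=0, LF[8]=C('i')+0=6+0=6
L[9]='o': occ=1, LF[9]=C('o')+1=7+1=8
L[10]='e': occ=2, LF[10]=C('e')+2=3+2=5
L[11]='$': occ=0, LF[11]=C('$')+0=0+0=0

Answer: 3 9 4 10 7 1 2 11 6 8 5 0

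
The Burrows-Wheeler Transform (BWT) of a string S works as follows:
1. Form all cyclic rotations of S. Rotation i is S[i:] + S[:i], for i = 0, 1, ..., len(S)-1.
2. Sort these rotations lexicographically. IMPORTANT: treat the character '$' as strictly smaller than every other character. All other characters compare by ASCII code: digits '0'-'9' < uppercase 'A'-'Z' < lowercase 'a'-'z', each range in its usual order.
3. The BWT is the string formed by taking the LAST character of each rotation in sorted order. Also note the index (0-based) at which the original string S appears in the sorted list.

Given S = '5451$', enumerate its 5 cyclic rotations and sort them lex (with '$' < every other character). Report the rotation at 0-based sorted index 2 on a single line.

All 5 rotations (rotation i = S[i:]+S[:i]):
  rot[0] = 5451$
  rot[1] = 451$5
  rot[2] = 51$54
  rot[3] = 1$545
  rot[4] = $5451
Sorted (with $ < everything):
  sorted[0] = $5451
  sorted[1] = 1$545
  sorted[2] = 451$5
  sorted[3] = 51$54
  sorted[4] = 5451$
sorted[2] = 451$5

Answer: 451$5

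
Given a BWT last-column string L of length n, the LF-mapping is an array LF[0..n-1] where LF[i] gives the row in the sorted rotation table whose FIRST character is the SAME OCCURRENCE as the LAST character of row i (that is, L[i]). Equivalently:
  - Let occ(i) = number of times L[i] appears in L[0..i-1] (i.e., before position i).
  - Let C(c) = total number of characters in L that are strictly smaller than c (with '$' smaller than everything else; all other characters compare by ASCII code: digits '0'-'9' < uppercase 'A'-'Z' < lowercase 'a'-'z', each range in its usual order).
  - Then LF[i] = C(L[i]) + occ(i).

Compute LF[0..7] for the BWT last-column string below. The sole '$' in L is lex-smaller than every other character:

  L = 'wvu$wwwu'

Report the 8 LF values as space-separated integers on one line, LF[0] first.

Char counts: '$':1, 'u':2, 'v':1, 'w':4
C (first-col start): C('$')=0, C('u')=1, C('v')=3, C('w')=4
L[0]='w': occ=0, LF[0]=C('w')+0=4+0=4
L[1]='v': occ=0, LF[1]=C('v')+0=3+0=3
L[2]='u': occ=0, LF[2]=C('u')+0=1+0=1
L[3]='$': occ=0, LF[3]=C('$')+0=0+0=0
L[4]='w': occ=1, LF[4]=C('w')+1=4+1=5
L[5]='w': occ=2, LF[5]=C('w')+2=4+2=6
L[6]='w': occ=3, LF[6]=C('w')+3=4+3=7
L[7]='u': occ=1, LF[7]=C('u')+1=1+1=2

Answer: 4 3 1 0 5 6 7 2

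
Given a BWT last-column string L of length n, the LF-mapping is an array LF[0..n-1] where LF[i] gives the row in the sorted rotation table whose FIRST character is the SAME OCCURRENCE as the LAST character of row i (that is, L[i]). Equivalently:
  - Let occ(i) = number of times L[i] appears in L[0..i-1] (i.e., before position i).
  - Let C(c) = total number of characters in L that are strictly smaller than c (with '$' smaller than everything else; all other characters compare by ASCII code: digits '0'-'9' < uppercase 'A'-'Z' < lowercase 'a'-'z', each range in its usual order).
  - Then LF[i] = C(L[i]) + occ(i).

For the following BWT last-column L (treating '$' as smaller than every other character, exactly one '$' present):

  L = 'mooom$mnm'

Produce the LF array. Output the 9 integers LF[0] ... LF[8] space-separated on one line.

Answer: 1 6 7 8 2 0 3 5 4

Derivation:
Char counts: '$':1, 'm':4, 'n':1, 'o':3
C (first-col start): C('$')=0, C('m')=1, C('n')=5, C('o')=6
L[0]='m': occ=0, LF[0]=C('m')+0=1+0=1
L[1]='o': occ=0, LF[1]=C('o')+0=6+0=6
L[2]='o': occ=1, LF[2]=C('o')+1=6+1=7
L[3]='o': occ=2, LF[3]=C('o')+2=6+2=8
L[4]='m': occ=1, LF[4]=C('m')+1=1+1=2
L[5]='$': occ=0, LF[5]=C('$')+0=0+0=0
L[6]='m': occ=2, LF[6]=C('m')+2=1+2=3
L[7]='n': occ=0, LF[7]=C('n')+0=5+0=5
L[8]='m': occ=3, LF[8]=C('m')+3=1+3=4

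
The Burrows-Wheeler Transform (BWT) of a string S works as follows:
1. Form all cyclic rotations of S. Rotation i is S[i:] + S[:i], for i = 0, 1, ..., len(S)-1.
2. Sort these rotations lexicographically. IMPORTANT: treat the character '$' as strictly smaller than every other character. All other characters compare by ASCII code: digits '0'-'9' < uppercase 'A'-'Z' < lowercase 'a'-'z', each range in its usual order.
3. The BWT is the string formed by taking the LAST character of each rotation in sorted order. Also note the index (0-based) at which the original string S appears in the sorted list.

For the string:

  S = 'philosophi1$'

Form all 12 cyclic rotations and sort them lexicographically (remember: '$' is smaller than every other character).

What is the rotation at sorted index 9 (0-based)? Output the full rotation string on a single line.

Answer: phi1$philoso

Derivation:
All 12 rotations (rotation i = S[i:]+S[:i]):
  rot[0] = philosophi1$
  rot[1] = hilosophi1$p
  rot[2] = ilosophi1$ph
  rot[3] = losophi1$phi
  rot[4] = osophi1$phil
  rot[5] = sophi1$philo
  rot[6] = ophi1$philos
  rot[7] = phi1$philoso
  rot[8] = hi1$philosop
  rot[9] = i1$philosoph
  rot[10] = 1$philosophi
  rot[11] = $philosophi1
Sorted (with $ < everything):
  sorted[0] = $philosophi1
  sorted[1] = 1$philosophi
  sorted[2] = hi1$philosop
  sorted[3] = hilosophi1$p
  sorted[4] = i1$philosoph
  sorted[5] = ilosophi1$ph
  sorted[6] = losophi1$phi
  sorted[7] = ophi1$philos
  sorted[8] = osophi1$phil
  sorted[9] = phi1$philoso
  sorted[10] = philosophi1$
  sorted[11] = sophi1$philo
sorted[9] = phi1$philoso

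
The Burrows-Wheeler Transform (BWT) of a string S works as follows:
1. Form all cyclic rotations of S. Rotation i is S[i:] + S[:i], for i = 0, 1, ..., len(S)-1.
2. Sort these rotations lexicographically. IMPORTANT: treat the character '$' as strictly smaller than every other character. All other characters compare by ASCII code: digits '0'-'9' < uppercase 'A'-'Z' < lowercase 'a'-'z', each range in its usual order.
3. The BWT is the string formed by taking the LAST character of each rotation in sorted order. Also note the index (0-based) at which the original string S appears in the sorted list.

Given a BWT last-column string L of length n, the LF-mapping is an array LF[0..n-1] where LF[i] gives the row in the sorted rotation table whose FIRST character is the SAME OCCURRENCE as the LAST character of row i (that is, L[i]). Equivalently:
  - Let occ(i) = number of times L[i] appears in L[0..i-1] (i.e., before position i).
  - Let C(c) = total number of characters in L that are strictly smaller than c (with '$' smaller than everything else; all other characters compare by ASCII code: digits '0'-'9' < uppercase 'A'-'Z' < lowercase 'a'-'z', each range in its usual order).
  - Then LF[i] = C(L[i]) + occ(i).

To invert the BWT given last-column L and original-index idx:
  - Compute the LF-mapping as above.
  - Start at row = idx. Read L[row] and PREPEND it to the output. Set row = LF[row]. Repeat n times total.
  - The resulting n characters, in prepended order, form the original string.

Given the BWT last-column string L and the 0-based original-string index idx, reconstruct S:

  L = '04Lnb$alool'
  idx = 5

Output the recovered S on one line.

Answer: balloonL40$

Derivation:
LF mapping: 1 2 3 8 5 0 4 6 9 10 7
Walk LF starting at row 5, prepending L[row]:
  step 1: row=5, L[5]='$', prepend. Next row=LF[5]=0
  step 2: row=0, L[0]='0', prepend. Next row=LF[0]=1
  step 3: row=1, L[1]='4', prepend. Next row=LF[1]=2
  step 4: row=2, L[2]='L', prepend. Next row=LF[2]=3
  step 5: row=3, L[3]='n', prepend. Next row=LF[3]=8
  step 6: row=8, L[8]='o', prepend. Next row=LF[8]=9
  step 7: row=9, L[9]='o', prepend. Next row=LF[9]=10
  step 8: row=10, L[10]='l', prepend. Next row=LF[10]=7
  step 9: row=7, L[7]='l', prepend. Next row=LF[7]=6
  step 10: row=6, L[6]='a', prepend. Next row=LF[6]=4
  step 11: row=4, L[4]='b', prepend. Next row=LF[4]=5
Reversed output: balloonL40$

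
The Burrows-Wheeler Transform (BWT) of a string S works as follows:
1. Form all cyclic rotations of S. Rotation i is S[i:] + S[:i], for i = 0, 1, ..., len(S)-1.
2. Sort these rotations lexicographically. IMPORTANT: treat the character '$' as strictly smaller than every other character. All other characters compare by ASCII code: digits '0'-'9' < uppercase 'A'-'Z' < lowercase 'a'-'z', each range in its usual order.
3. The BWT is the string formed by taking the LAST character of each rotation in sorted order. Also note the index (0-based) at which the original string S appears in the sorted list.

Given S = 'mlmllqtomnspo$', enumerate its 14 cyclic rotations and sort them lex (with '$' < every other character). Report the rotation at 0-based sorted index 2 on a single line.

Answer: lmllqtomnspo$m

Derivation:
All 14 rotations (rotation i = S[i:]+S[:i]):
  rot[0] = mlmllqtomnspo$
  rot[1] = lmllqtomnspo$m
  rot[2] = mllqtomnspo$ml
  rot[3] = llqtomnspo$mlm
  rot[4] = lqtomnspo$mlml
  rot[5] = qtomnspo$mlmll
  rot[6] = tomnspo$mlmllq
  rot[7] = omnspo$mlmllqt
  rot[8] = mnspo$mlmllqto
  rot[9] = nspo$mlmllqtom
  rot[10] = spo$mlmllqtomn
  rot[11] = po$mlmllqtomns
  rot[12] = o$mlmllqtomnsp
  rot[13] = $mlmllqtomnspo
Sorted (with $ < everything):
  sorted[0] = $mlmllqtomnspo
  sorted[1] = llqtomnspo$mlm
  sorted[2] = lmllqtomnspo$m
  sorted[3] = lqtomnspo$mlml
  sorted[4] = mllqtomnspo$ml
  sorted[5] = mlmllqtomnspo$
  sorted[6] = mnspo$mlmllqto
  sorted[7] = nspo$mlmllqtom
  sorted[8] = o$mlmllqtomnsp
  sorted[9] = omnspo$mlmllqt
  sorted[10] = po$mlmllqtomns
  sorted[11] = qtomnspo$mlmll
  sorted[12] = spo$mlmllqtomn
  sorted[13] = tomnspo$mlmllq
sorted[2] = lmllqtomnspo$m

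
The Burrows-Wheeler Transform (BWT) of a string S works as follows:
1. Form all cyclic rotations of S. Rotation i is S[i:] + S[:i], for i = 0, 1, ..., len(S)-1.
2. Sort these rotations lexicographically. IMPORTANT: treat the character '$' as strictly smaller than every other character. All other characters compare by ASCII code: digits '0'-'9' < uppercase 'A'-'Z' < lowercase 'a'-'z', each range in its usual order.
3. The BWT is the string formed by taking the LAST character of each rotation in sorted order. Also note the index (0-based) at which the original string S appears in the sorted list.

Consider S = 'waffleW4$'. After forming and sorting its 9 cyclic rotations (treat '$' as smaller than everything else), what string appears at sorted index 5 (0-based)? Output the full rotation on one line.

Answer: ffleW4$wa

Derivation:
All 9 rotations (rotation i = S[i:]+S[:i]):
  rot[0] = waffleW4$
  rot[1] = affleW4$w
  rot[2] = ffleW4$wa
  rot[3] = fleW4$waf
  rot[4] = leW4$waff
  rot[5] = eW4$waffl
  rot[6] = W4$waffle
  rot[7] = 4$waffleW
  rot[8] = $waffleW4
Sorted (with $ < everything):
  sorted[0] = $waffleW4
  sorted[1] = 4$waffleW
  sorted[2] = W4$waffle
  sorted[3] = affleW4$w
  sorted[4] = eW4$waffl
  sorted[5] = ffleW4$wa
  sorted[6] = fleW4$waf
  sorted[7] = leW4$waff
  sorted[8] = waffleW4$
sorted[5] = ffleW4$wa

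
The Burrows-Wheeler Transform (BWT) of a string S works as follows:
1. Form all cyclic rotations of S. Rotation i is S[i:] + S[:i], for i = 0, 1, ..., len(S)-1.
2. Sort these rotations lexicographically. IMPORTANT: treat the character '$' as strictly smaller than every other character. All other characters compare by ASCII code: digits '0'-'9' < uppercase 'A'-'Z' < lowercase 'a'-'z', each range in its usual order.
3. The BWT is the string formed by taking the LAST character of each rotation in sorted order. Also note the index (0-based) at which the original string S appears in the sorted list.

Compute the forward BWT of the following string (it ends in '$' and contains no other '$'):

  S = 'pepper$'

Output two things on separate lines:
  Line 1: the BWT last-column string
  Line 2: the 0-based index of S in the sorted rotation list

All 7 rotations (rotation i = S[i:]+S[:i]):
  rot[0] = pepper$
  rot[1] = epper$p
  rot[2] = pper$pe
  rot[3] = per$pep
  rot[4] = er$pepp
  rot[5] = r$peppe
  rot[6] = $pepper
Sorted (with $ < everything):
  sorted[0] = $pepper  (last char: 'r')
  sorted[1] = epper$p  (last char: 'p')
  sorted[2] = er$pepp  (last char: 'p')
  sorted[3] = pepper$  (last char: '$')
  sorted[4] = per$pep  (last char: 'p')
  sorted[5] = pper$pe  (last char: 'e')
  sorted[6] = r$peppe  (last char: 'e')
Last column: rpp$pee
Original string S is at sorted index 3

Answer: rpp$pee
3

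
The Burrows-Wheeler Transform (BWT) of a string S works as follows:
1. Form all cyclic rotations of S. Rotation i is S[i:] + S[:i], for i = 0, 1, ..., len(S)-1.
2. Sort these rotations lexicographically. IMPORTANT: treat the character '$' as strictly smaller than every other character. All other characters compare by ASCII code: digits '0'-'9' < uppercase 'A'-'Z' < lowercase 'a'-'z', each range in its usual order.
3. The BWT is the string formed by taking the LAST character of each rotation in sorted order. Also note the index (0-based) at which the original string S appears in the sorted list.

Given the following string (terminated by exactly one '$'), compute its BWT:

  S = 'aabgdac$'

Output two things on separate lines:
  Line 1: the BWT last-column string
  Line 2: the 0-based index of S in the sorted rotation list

Answer: c$adaagb
1

Derivation:
All 8 rotations (rotation i = S[i:]+S[:i]):
  rot[0] = aabgdac$
  rot[1] = abgdac$a
  rot[2] = bgdac$aa
  rot[3] = gdac$aab
  rot[4] = dac$aabg
  rot[5] = ac$aabgd
  rot[6] = c$aabgda
  rot[7] = $aabgdac
Sorted (with $ < everything):
  sorted[0] = $aabgdac  (last char: 'c')
  sorted[1] = aabgdac$  (last char: '$')
  sorted[2] = abgdac$a  (last char: 'a')
  sorted[3] = ac$aabgd  (last char: 'd')
  sorted[4] = bgdac$aa  (last char: 'a')
  sorted[5] = c$aabgda  (last char: 'a')
  sorted[6] = dac$aabg  (last char: 'g')
  sorted[7] = gdac$aab  (last char: 'b')
Last column: c$adaagb
Original string S is at sorted index 1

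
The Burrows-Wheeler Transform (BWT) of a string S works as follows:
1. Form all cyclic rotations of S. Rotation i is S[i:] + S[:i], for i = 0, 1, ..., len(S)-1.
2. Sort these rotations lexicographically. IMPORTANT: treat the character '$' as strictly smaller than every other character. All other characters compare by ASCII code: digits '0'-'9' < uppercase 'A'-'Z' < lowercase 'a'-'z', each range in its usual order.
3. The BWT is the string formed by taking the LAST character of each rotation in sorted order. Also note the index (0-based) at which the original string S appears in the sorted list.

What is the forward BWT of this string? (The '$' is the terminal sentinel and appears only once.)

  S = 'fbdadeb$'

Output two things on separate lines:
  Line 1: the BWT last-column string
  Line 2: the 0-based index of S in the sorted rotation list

All 8 rotations (rotation i = S[i:]+S[:i]):
  rot[0] = fbdadeb$
  rot[1] = bdadeb$f
  rot[2] = dadeb$fb
  rot[3] = adeb$fbd
  rot[4] = deb$fbda
  rot[5] = eb$fbdad
  rot[6] = b$fbdade
  rot[7] = $fbdadeb
Sorted (with $ < everything):
  sorted[0] = $fbdadeb  (last char: 'b')
  sorted[1] = adeb$fbd  (last char: 'd')
  sorted[2] = b$fbdade  (last char: 'e')
  sorted[3] = bdadeb$f  (last char: 'f')
  sorted[4] = dadeb$fb  (last char: 'b')
  sorted[5] = deb$fbda  (last char: 'a')
  sorted[6] = eb$fbdad  (last char: 'd')
  sorted[7] = fbdadeb$  (last char: '$')
Last column: bdefbad$
Original string S is at sorted index 7

Answer: bdefbad$
7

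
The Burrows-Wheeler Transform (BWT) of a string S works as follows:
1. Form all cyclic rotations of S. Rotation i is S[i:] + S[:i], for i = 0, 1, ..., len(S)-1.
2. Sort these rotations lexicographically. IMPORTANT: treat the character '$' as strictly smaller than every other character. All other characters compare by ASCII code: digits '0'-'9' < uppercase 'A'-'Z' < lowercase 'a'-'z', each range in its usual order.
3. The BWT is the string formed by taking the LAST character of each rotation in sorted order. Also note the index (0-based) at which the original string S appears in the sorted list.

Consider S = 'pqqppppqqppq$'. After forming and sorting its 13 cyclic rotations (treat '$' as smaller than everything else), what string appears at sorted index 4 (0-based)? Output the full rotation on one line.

Answer: ppqqppq$pqqpp

Derivation:
All 13 rotations (rotation i = S[i:]+S[:i]):
  rot[0] = pqqppppqqppq$
  rot[1] = qqppppqqppq$p
  rot[2] = qppppqqppq$pq
  rot[3] = ppppqqppq$pqq
  rot[4] = pppqqppq$pqqp
  rot[5] = ppqqppq$pqqpp
  rot[6] = pqqppq$pqqppp
  rot[7] = qqppq$pqqpppp
  rot[8] = qppq$pqqppppq
  rot[9] = ppq$pqqppppqq
  rot[10] = pq$pqqppppqqp
  rot[11] = q$pqqppppqqpp
  rot[12] = $pqqppppqqppq
Sorted (with $ < everything):
  sorted[0] = $pqqppppqqppq
  sorted[1] = ppppqqppq$pqq
  sorted[2] = pppqqppq$pqqp
  sorted[3] = ppq$pqqppppqq
  sorted[4] = ppqqppq$pqqpp
  sorted[5] = pq$pqqppppqqp
  sorted[6] = pqqppppqqppq$
  sorted[7] = pqqppq$pqqppp
  sorted[8] = q$pqqppppqqpp
  sorted[9] = qppppqqppq$pq
  sorted[10] = qppq$pqqppppq
  sorted[11] = qqppppqqppq$p
  sorted[12] = qqppq$pqqpppp
sorted[4] = ppqqppq$pqqpp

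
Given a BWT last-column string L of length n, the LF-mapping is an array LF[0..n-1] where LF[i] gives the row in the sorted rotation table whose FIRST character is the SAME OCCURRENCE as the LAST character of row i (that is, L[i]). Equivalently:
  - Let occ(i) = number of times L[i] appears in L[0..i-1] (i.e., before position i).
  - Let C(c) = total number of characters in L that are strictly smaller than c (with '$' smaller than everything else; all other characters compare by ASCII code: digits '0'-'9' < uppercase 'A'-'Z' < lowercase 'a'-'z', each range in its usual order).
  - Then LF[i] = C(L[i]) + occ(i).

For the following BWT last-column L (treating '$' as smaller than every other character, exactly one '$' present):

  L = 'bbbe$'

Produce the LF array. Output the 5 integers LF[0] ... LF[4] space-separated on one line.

Char counts: '$':1, 'b':3, 'e':1
C (first-col start): C('$')=0, C('b')=1, C('e')=4
L[0]='b': occ=0, LF[0]=C('b')+0=1+0=1
L[1]='b': occ=1, LF[1]=C('b')+1=1+1=2
L[2]='b': occ=2, LF[2]=C('b')+2=1+2=3
L[3]='e': occ=0, LF[3]=C('e')+0=4+0=4
L[4]='$': occ=0, LF[4]=C('$')+0=0+0=0

Answer: 1 2 3 4 0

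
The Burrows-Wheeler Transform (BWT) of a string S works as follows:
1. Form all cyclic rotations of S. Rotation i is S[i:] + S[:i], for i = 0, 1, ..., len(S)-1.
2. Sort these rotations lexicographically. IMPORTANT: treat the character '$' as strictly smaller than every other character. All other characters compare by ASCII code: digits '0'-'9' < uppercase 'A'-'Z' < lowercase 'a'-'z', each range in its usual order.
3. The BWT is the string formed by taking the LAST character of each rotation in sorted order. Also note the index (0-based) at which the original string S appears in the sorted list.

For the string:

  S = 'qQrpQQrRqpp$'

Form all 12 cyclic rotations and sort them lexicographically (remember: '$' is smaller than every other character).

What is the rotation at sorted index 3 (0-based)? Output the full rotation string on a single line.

All 12 rotations (rotation i = S[i:]+S[:i]):
  rot[0] = qQrpQQrRqpp$
  rot[1] = QrpQQrRqpp$q
  rot[2] = rpQQrRqpp$qQ
  rot[3] = pQQrRqpp$qQr
  rot[4] = QQrRqpp$qQrp
  rot[5] = QrRqpp$qQrpQ
  rot[6] = rRqpp$qQrpQQ
  rot[7] = Rqpp$qQrpQQr
  rot[8] = qpp$qQrpQQrR
  rot[9] = pp$qQrpQQrRq
  rot[10] = p$qQrpQQrRqp
  rot[11] = $qQrpQQrRqpp
Sorted (with $ < everything):
  sorted[0] = $qQrpQQrRqpp
  sorted[1] = QQrRqpp$qQrp
  sorted[2] = QrRqpp$qQrpQ
  sorted[3] = QrpQQrRqpp$q
  sorted[4] = Rqpp$qQrpQQr
  sorted[5] = p$qQrpQQrRqp
  sorted[6] = pQQrRqpp$qQr
  sorted[7] = pp$qQrpQQrRq
  sorted[8] = qQrpQQrRqpp$
  sorted[9] = qpp$qQrpQQrR
  sorted[10] = rRqpp$qQrpQQ
  sorted[11] = rpQQrRqpp$qQ
sorted[3] = QrpQQrRqpp$q

Answer: QrpQQrRqpp$q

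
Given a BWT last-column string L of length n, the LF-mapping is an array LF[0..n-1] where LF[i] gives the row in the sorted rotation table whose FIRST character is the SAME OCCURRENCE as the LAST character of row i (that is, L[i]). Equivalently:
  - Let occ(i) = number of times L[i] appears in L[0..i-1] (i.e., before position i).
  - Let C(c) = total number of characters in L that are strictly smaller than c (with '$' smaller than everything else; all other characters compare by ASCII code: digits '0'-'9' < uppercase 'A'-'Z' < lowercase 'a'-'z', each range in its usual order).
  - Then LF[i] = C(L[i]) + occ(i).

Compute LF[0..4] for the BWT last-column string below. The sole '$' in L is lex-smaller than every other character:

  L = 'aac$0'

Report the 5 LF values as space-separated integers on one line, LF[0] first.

Char counts: '$':1, '0':1, 'a':2, 'c':1
C (first-col start): C('$')=0, C('0')=1, C('a')=2, C('c')=4
L[0]='a': occ=0, LF[0]=C('a')+0=2+0=2
L[1]='a': occ=1, LF[1]=C('a')+1=2+1=3
L[2]='c': occ=0, LF[2]=C('c')+0=4+0=4
L[3]='$': occ=0, LF[3]=C('$')+0=0+0=0
L[4]='0': occ=0, LF[4]=C('0')+0=1+0=1

Answer: 2 3 4 0 1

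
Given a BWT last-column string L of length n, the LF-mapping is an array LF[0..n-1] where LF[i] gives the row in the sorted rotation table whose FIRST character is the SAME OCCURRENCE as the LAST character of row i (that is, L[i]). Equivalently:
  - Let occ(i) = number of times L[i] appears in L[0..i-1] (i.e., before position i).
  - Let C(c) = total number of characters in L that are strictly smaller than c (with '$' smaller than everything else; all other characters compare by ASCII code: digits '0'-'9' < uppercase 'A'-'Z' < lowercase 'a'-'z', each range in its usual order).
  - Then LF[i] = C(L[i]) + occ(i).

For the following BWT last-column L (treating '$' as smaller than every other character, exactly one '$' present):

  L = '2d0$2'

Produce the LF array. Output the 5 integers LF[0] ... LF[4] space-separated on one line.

Char counts: '$':1, '0':1, '2':2, 'd':1
C (first-col start): C('$')=0, C('0')=1, C('2')=2, C('d')=4
L[0]='2': occ=0, LF[0]=C('2')+0=2+0=2
L[1]='d': occ=0, LF[1]=C('d')+0=4+0=4
L[2]='0': occ=0, LF[2]=C('0')+0=1+0=1
L[3]='$': occ=0, LF[3]=C('$')+0=0+0=0
L[4]='2': occ=1, LF[4]=C('2')+1=2+1=3

Answer: 2 4 1 0 3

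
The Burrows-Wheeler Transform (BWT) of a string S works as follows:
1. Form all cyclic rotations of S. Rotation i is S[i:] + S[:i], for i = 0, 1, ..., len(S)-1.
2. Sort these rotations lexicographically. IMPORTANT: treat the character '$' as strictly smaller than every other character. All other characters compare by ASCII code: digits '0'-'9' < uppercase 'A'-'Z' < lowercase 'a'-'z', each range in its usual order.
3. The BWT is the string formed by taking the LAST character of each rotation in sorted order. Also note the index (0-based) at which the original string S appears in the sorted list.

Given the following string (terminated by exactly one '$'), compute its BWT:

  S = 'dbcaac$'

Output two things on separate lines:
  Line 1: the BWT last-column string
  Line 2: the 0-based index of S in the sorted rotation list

All 7 rotations (rotation i = S[i:]+S[:i]):
  rot[0] = dbcaac$
  rot[1] = bcaac$d
  rot[2] = caac$db
  rot[3] = aac$dbc
  rot[4] = ac$dbca
  rot[5] = c$dbcaa
  rot[6] = $dbcaac
Sorted (with $ < everything):
  sorted[0] = $dbcaac  (last char: 'c')
  sorted[1] = aac$dbc  (last char: 'c')
  sorted[2] = ac$dbca  (last char: 'a')
  sorted[3] = bcaac$d  (last char: 'd')
  sorted[4] = c$dbcaa  (last char: 'a')
  sorted[5] = caac$db  (last char: 'b')
  sorted[6] = dbcaac$  (last char: '$')
Last column: ccadab$
Original string S is at sorted index 6

Answer: ccadab$
6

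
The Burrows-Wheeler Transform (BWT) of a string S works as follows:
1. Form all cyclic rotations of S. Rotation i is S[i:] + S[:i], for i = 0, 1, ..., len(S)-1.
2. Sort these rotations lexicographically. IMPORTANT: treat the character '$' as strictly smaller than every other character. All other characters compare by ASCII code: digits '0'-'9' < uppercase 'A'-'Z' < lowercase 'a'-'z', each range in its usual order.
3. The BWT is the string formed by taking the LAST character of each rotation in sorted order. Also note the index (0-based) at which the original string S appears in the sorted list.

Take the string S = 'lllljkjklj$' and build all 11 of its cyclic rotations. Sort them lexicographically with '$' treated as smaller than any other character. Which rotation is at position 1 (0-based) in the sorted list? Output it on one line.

All 11 rotations (rotation i = S[i:]+S[:i]):
  rot[0] = lllljkjklj$
  rot[1] = llljkjklj$l
  rot[2] = lljkjklj$ll
  rot[3] = ljkjklj$lll
  rot[4] = jkjklj$llll
  rot[5] = kjklj$llllj
  rot[6] = jklj$lllljk
  rot[7] = klj$lllljkj
  rot[8] = lj$lllljkjk
  rot[9] = j$lllljkjkl
  rot[10] = $lllljkjklj
Sorted (with $ < everything):
  sorted[0] = $lllljkjklj
  sorted[1] = j$lllljkjkl
  sorted[2] = jkjklj$llll
  sorted[3] = jklj$lllljk
  sorted[4] = kjklj$llllj
  sorted[5] = klj$lllljkj
  sorted[6] = lj$lllljkjk
  sorted[7] = ljkjklj$lll
  sorted[8] = lljkjklj$ll
  sorted[9] = llljkjklj$l
  sorted[10] = lllljkjklj$
sorted[1] = j$lllljkjkl

Answer: j$lllljkjkl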